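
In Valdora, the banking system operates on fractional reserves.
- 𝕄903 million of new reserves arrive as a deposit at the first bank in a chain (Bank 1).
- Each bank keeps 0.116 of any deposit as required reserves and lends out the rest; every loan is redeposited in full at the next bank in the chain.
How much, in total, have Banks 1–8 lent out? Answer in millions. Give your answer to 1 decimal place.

𝕄4315.2 million

Bank i lends (1 − rr)^i of the original deposit: Bank 1 lends 903·0.8840 = 798.2520, Bank 2 lends 903·0.8840² ≈ 705.6548, and so on.
Summing a geometric series: total = 903·[0.8840·(1 − 0.8840^8) / (1 − 0.8840)] ≈ 4315.2258 million.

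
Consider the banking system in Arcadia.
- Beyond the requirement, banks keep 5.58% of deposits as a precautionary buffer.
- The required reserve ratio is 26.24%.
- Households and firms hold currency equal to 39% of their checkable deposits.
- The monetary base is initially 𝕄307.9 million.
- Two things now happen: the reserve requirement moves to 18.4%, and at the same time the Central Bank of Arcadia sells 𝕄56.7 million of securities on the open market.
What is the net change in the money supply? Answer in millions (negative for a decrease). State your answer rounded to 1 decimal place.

Before: m₁ = (1 + 0.39) / (0.2624 + 0.0558 + 0.39) ≈ 1.96272, MB₁ = 307.9, so M₁ = 1.96272 × 307.9 ≈ 604.3215 million.
After: m₂ = (1 + 0.39) / (0.184 + 0.0558 + 0.39) ≈ 2.20705, MB₂ = 307.9 − 56.7 = 251.2, so M₂ = 2.20705 × 251.2 ≈ 554.411 million.
ΔM = M₂ − M₁ = 554.411 − 604.3215 = -49.9105 million.

-49.9 million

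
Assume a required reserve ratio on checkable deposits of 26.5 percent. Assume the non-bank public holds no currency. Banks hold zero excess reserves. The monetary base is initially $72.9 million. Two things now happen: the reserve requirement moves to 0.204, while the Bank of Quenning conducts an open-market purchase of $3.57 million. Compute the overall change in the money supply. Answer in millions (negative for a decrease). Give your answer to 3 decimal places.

Before: m₁ = 1 / (0.265) ≈ 3.773585, MB₁ = 72.9, so M₁ = 3.773585 × 72.9 ≈ 275.0943 million.
After: m₂ = 1 / (0.204) ≈ 4.901961, MB₂ = 72.9 + 3.57 = 76.47, so M₂ = 4.901961 × 76.47 ≈ 374.853 million.
ΔM = M₂ − M₁ = 374.853 − 275.0943 = 99.7587 million.

$99.759 million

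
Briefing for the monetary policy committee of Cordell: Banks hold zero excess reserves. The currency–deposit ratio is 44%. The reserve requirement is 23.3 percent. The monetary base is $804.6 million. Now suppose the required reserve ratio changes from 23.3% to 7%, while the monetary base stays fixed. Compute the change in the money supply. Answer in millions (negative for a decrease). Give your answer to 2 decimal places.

$550.23 million

Initially m₁ = (1 + 0.44) / (0.233 + 0.44) ≈ 2.139673, so M₁ = 2.139673 × 804.6 ≈ 1721.5809 million.
After the change m₂ = (1 + 0.44) / (0.07 + 0.44) ≈ 2.823529, so M₂ = 2.823529 × 804.6 ≈ 2271.8114 million.
ΔM = M₂ − M₁ = 2271.8114 − 1721.5809 = 550.2305 million.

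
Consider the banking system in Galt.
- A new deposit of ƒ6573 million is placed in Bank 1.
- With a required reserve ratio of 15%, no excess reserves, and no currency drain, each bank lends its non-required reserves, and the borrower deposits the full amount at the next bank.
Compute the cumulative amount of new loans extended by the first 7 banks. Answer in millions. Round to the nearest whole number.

ƒ25306 million

Bank i lends (1 − rr)^i of the original deposit: Bank 1 lends 6573·0.8500 = 5587.0500, Bank 2 lends 6573·0.8500² = 4748.9925, and so on.
Summing a geometric series: total = 6573·[0.8500·(1 − 0.8500^7) / (1 − 0.8500)] ≈ 25306.4652 million.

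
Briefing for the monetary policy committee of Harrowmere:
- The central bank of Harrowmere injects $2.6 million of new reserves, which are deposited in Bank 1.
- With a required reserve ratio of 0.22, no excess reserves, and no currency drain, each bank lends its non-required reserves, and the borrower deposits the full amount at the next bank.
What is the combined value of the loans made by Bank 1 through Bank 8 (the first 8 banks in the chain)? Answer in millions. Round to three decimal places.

Bank i lends (1 − rr)^i of the original deposit: Bank 1 lends 2.6·0.7800 = 2.0280, Bank 2 lends 2.6·0.7800² ≈ 1.5818, and so on.
Summing a geometric series: total = 2.6·[0.7800·(1 − 0.7800^8) / (1 − 0.7800)] ≈ 7.9552 million.

$7.955 million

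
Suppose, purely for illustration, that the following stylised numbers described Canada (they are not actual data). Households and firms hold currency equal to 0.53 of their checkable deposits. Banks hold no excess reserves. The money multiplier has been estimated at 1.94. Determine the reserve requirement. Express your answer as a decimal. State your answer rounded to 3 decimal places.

Using m = 1.94. Since m = (1 + c)/(c + rr + e), the denominator satisfies c + rr + e = (1 + c)/m = (1 + 0.53) / 1.94 ≈ 0.788660.
With c = 0.53 and e = 0, the reserve requirement is 0.788660 − 0.53 − 0 = 0.25866.

0.259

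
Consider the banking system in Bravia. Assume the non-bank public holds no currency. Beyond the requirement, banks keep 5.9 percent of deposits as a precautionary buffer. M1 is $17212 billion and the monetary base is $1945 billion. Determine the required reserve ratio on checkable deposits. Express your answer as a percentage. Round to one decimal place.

Using m = M/MB = 17212/1945 ≈ 8.849357. Since m = (1 + c)/(c + rr + e), the denominator satisfies c + rr + e = (1 + c)/m = (1 + 0) / 8.849357 ≈ 0.113003.
With c = 0 and e = 0.059, the required reserve ratio on checkable deposits is 0.113003 − 0 − 0.059 = 0.054003.

5.4%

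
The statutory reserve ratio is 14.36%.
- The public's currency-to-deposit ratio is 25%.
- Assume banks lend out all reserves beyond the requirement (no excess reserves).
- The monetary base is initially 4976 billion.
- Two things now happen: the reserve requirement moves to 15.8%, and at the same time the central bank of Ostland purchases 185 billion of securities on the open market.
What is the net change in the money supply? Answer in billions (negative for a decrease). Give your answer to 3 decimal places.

Before: m₁ = (1 + 0.25) / (0.1436 + 0.25) ≈ 3.1758130, MB₁ = 4976, so M₁ = 3.1758130 × 4976 ≈ 15802.8455 billion.
After: m₂ = (1 + 0.25) / (0.158 + 0.25) ≈ 3.0637255, MB₂ = 4976 + 185 = 5161, so M₂ = 3.0637255 × 5161 ≈ 15811.8873 billion.
ΔM = M₂ − M₁ = 15811.8873 − 15802.8455 = 9.0418 billion.

9.042 billion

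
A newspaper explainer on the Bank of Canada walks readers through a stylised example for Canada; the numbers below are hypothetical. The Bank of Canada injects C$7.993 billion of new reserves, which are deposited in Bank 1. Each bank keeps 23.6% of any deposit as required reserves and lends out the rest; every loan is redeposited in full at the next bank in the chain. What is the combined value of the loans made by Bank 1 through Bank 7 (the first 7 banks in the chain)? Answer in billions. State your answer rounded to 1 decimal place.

C$21.9 billion

Bank i lends (1 − rr)^i of the original deposit: Bank 1 lends 7.993·0.7640 ≈ 6.1067, Bank 2 lends 7.993·0.7640² ≈ 4.6655, and so on.
Summing a geometric series: total = 7.993·[0.7640·(1 − 0.7640^7) / (1 − 0.7640)] ≈ 21.9443 billion.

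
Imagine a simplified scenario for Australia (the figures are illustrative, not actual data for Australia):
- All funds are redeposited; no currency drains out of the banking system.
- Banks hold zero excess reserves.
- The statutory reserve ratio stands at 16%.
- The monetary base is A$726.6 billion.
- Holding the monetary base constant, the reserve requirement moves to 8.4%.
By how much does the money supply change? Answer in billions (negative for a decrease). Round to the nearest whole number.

A$4109 billion

Initially m₁ = 1 / (0.16) = 6.25, so M₁ = 6.25 × 726.6 = 4541.25 billion.
After the change m₂ = 1 / (0.084) ≈ 11.9048, so M₂ = 11.9048 × 726.6 ≈ 8650.0277 billion.
ΔM = M₂ − M₁ = 8650.0277 − 4541.25 = 4108.7777 billion.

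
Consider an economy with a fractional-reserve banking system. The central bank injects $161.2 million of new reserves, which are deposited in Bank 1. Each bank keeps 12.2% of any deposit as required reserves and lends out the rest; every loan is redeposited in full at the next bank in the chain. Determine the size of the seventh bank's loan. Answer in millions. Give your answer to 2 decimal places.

Each bank lends a fraction (1 − rr) = 0.8780 of the deposit it receives, so Bank 7 receives 161.2·0.8780^6 and lends 161.2·0.8780^7 ≈ 64.8376 million.

$64.84 million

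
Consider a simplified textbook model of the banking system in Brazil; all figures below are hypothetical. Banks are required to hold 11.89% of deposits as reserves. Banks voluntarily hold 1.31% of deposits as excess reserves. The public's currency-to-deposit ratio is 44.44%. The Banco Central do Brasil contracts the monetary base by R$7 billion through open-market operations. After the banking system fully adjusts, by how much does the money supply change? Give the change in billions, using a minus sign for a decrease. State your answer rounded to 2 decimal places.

-17.54 billion

The money multiplier is m = (1 + c) / (rr + e + c) = (1 + 0.4444) / (0.1189 + 0.0131 + 0.4444) ≈ 2.5059.
The sale removes 7 billion of base, so ΔM = m × ΔMB = 2.5059 × (−7) = -17.5413 billion.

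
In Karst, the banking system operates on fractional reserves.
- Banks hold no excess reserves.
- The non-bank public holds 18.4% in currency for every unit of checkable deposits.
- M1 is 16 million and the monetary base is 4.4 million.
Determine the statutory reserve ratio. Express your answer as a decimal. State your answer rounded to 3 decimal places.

0.142

Using m = M/MB = 16/4.4 ≈ 3.636364. Since m = (1 + c)/(c + rr + e), the denominator satisfies c + rr + e = (1 + c)/m = (1 + 0.184) / 3.636364 ≈ 0.325600.
With c = 0.184 and e = 0, the statutory reserve ratio is 0.325600 − 0.184 − 0 = 0.1416.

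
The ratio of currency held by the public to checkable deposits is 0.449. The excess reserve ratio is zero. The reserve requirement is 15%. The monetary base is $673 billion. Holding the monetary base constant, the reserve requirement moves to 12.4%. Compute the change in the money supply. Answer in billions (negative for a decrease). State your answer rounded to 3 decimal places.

$73.871 billion

Initially m₁ = (1 + 0.449) / (0.15 + 0.449) ≈ 2.4190317, so M₁ = 2.4190317 × 673 ≈ 1628.0083 billion.
After the change m₂ = (1 + 0.449) / (0.124 + 0.449) ≈ 2.5287958, so M₂ = 2.5287958 × 673 ≈ 1701.8796 billion.
ΔM = M₂ − M₁ = 1701.8796 − 1628.0083 = 73.8713 billion.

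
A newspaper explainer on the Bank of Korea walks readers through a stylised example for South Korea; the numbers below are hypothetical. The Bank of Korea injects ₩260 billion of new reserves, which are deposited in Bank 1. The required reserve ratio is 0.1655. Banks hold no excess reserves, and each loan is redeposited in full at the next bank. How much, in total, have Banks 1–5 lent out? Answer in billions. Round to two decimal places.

₩780.44 billion

Bank i lends (1 − rr)^i of the original deposit: Bank 1 lends 260·0.8345 = 216.9700, Bank 2 lends 260·0.8345² ≈ 181.0615, and so on.
Summing a geometric series: total = 260·[0.8345·(1 − 0.8345^5) / (1 − 0.8345)] ≈ 780.4383 billion.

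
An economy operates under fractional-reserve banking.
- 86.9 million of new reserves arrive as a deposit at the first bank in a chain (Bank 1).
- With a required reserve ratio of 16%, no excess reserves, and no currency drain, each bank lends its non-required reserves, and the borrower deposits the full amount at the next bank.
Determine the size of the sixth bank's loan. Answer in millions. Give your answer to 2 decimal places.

30.53 million

Each bank lends a fraction (1 − rr) = 0.8400 of the deposit it receives, so Bank 6 receives 86.9·0.8400^5 and lends 86.9·0.8400^6 ≈ 30.5278 million.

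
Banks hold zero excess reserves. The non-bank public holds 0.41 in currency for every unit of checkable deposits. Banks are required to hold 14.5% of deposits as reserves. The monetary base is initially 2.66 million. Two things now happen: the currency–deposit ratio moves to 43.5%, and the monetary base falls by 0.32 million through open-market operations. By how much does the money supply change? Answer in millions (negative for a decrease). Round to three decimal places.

Before: m₁ = (1 + 0.41) / (0.145 + 0.41) ≈ 2.54054, MB₁ = 2.66, so M₁ = 2.54054 × 2.66 ≈ 6.7578 million.
After: m₂ = (1 + 0.435) / (0.145 + 0.435) ≈ 2.47414, MB₂ = 2.66 − 0.32 = 2.34, so M₂ = 2.47414 × 2.34 ≈ 5.7895 million.
ΔM = M₂ − M₁ = 5.7895 − 6.7578 = -0.9683 million.

-0.968 million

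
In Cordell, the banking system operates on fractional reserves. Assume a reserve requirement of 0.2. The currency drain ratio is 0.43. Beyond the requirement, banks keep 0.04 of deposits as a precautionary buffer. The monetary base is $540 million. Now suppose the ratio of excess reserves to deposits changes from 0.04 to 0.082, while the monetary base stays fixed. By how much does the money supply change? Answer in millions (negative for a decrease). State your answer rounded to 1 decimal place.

Initially m₁ = (1 + 0.43) / (0.2 + 0.04 + 0.43) ≈ 2.13433, so M₁ = 2.13433 × 540 = 1152.5382 million.
After the change m₂ = (1 + 0.43) / (0.2 + 0.082 + 0.43) ≈ 2.00843, so M₂ = 2.00843 × 540 = 1084.5522 million.
ΔM = M₂ − M₁ = 1084.5522 − 1152.5382 = -67.986 million.

-68.0 million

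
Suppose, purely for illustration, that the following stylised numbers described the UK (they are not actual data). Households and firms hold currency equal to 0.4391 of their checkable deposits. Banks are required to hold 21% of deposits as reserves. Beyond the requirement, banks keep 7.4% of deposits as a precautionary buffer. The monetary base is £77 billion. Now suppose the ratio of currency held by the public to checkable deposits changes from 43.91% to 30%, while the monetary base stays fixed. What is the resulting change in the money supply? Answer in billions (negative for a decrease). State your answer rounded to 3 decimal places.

Initially m₁ = (1 + 0.4391) / (0.21 + 0.074 + 0.4391) ≈ 1.990181, so M₁ = 1.990181 × 77 ≈ 153.2439 billion.
After the change m₂ = (1 + 0.3) / (0.21 + 0.074 + 0.3) ≈ 2.226027, so M₂ = 2.226027 × 77 ≈ 171.4041 billion.
ΔM = M₂ − M₁ = 171.4041 − 153.2439 = 18.1602 billion.

£18.160 billion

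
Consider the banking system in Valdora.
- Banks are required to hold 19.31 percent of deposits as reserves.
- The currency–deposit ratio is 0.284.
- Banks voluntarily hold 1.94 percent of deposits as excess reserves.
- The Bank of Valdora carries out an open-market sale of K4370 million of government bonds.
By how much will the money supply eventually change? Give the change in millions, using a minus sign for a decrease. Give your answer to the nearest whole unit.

-11301 million

The money multiplier is m = (1 + c) / (rr + e + c) = (1 + 0.284) / (0.1931 + 0.0194 + 0.284) ≈ 2.58610.
The sale removes 4370 million of base, so ΔM = m × ΔMB = 2.58610 × (−4370) = -11301.257 million.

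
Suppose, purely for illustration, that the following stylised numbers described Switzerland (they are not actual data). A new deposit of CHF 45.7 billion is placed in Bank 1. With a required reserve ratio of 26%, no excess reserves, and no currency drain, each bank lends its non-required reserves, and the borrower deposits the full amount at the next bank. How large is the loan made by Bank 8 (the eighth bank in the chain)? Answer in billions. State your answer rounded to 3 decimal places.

Each bank lends a fraction (1 − rr) = 0.7400 of the deposit it receives, so Bank 8 receives 45.7·0.7400^7 and lends 45.7·0.7400^8 ≈ 4.1093 billion.

CHF 4.109 billion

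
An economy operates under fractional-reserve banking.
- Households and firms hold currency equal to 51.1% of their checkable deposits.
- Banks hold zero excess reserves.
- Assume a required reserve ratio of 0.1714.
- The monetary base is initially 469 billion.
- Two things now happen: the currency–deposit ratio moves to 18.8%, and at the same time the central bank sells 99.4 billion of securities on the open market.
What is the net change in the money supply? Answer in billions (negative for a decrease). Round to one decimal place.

183.2 billion

Before: m₁ = (1 + 0.511) / (0.1714 + 0.511) ≈ 2.21424, MB₁ = 469, so M₁ = 2.21424 × 469 ≈ 1038.4786 billion.
After: m₂ = (1 + 0.188) / (0.1714 + 0.188) ≈ 3.30551, MB₂ = 469 − 99.4 = 369.6, so M₂ = 3.30551 × 369.6 ≈ 1221.7165 billion.
ΔM = M₂ − M₁ = 1221.7165 − 1038.4786 = 183.2379 billion.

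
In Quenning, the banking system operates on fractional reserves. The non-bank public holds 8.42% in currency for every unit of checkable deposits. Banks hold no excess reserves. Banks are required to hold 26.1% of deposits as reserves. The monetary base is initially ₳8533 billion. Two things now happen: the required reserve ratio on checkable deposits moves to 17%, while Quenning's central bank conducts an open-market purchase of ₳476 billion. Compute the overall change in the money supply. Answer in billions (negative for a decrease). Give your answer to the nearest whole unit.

₳11624 billion

Before: m₁ = (1 + 0.0842) / (0.261 + 0.0842) ≈ 3.14079, MB₁ = 8533, so M₁ = 3.14079 × 8533 ≈ 26800.3611 billion.
After: m₂ = (1 + 0.0842) / (0.17 + 0.0842) ≈ 4.26515, MB₂ = 8533 + 476 = 9009, so M₂ = 4.26515 × 9009 ≈ 38424.7363 billion.
ΔM = M₂ − M₁ = 38424.7363 − 26800.3611 = 11624.3752 billion.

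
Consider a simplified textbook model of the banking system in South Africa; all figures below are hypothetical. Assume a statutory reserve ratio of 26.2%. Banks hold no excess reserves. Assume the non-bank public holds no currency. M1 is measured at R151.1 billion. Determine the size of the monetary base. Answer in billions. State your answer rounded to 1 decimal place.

With no currency drain and no excess reserves, the money multiplier is m = 1/rr = 1/0.262 ≈ 3.81679.
The monetary base is MB = M / m = 151.1 / 3.81679 ≈ 39.5882 billion.

R39.6 billion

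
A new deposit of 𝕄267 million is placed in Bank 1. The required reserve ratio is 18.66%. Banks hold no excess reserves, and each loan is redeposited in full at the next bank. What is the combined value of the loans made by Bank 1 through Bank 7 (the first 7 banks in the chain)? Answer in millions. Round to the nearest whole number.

Bank i lends (1 − rr)^i of the original deposit: Bank 1 lends 267·0.8134 = 217.1778, Bank 2 lends 267·0.8134² ≈ 176.6524, and so on.
Summing a geometric series: total = 267·[0.8134·(1 − 0.8134^7) / (1 − 0.8134)] ≈ 889.6899 million.

𝕄890 million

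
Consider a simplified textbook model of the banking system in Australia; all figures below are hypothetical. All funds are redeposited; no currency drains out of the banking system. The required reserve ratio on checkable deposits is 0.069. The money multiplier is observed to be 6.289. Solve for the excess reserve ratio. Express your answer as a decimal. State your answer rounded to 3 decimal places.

0.090

Using m = 6.289. Since m = (1 + c)/(c + rr + e), the denominator satisfies c + rr + e = (1 + c)/m = (1 + 0) / 6.289 ≈ 0.159008.
With c = 0 and rr = 0.069, the excess reserve ratio is 0.159008 − 0 − 0.069 = 0.090008.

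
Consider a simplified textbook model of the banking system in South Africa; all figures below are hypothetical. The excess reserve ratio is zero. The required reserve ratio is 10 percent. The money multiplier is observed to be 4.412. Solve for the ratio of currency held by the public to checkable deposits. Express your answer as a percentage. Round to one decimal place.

Using m = 4.412. From m = (1 + c)/(c + rr + e), rearranging gives 1 + c = m·(c + rr + e), so c·(1 − m) = m·(rr + e) − 1.
Hence c = [m·(rr + e) − 1]/(1 − m) = [4.412 × (0.1 + 0) − 1] / (1 − 4.412) ≈ 0.163775.

16.4%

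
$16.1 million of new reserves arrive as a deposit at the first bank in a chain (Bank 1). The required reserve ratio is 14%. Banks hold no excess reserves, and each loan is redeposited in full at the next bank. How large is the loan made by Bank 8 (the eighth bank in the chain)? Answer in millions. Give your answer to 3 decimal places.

Each bank lends a fraction (1 − rr) = 0.8600 of the deposit it receives, so Bank 8 receives 16.1·0.8600^7 and lends 16.1·0.8600^8 ≈ 4.8174 million.

$4.817 million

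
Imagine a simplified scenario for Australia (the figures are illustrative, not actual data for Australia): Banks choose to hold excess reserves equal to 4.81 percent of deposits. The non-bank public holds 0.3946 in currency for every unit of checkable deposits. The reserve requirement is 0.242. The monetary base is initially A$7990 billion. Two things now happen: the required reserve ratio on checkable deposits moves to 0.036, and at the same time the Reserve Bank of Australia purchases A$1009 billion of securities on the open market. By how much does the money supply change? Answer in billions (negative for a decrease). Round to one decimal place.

Before: m₁ = (1 + 0.3946) / (0.242 + 0.0481 + 0.3946) ≈ 2.036804, MB₁ = 7990, so M₁ = 2.036804 × 7990 ≈ 16274.064 billion.
After: m₂ = (1 + 0.3946) / (0.036 + 0.0481 + 0.3946) ≈ 2.913307, MB₂ = 7990 + 1009 = 8999, so M₂ = 2.913307 × 8999 ≈ 26216.8497 billion.
ΔM = M₂ − M₁ = 26216.8497 − 16274.064 = 9942.7857 billion.

A$9942.8 billion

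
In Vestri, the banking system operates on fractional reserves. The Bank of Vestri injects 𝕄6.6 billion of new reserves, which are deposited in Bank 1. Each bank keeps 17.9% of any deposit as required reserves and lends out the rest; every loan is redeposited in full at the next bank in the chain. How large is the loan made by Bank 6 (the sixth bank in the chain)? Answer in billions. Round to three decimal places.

Each bank lends a fraction (1 − rr) = 0.8210 of the deposit it receives, so Bank 6 receives 6.6·0.8210^5 and lends 6.6·0.8210^6 ≈ 2.0212 billion.

𝕄2.021 billion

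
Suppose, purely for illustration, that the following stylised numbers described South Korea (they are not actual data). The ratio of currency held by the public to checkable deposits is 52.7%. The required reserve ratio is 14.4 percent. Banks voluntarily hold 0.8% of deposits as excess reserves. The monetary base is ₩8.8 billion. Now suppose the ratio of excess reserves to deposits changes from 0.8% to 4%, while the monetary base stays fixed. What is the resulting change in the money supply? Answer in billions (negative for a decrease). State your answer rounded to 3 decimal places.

-0.891 billion

Initially m₁ = (1 + 0.527) / (0.144 + 0.008 + 0.527) ≈ 2.24890, so M₁ = 2.24890 × 8.8 ≈ 19.7903 billion.
After the change m₂ = (1 + 0.527) / (0.144 + 0.04 + 0.527) ≈ 2.14768, so M₂ = 2.14768 × 8.8 ≈ 18.8996 billion.
ΔM = M₂ − M₁ = 18.8996 − 19.7903 = -0.8907 billion.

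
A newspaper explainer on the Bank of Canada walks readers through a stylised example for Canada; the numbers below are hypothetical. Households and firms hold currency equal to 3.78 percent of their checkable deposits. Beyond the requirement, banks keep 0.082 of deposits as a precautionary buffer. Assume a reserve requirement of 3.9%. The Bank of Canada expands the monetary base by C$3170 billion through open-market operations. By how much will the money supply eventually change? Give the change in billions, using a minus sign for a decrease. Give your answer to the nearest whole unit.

C$20717 billion

The money multiplier is m = (1 + c) / (rr + e + c) = (1 + 0.0378) / (0.039 + 0.082 + 0.0378) ≈ 6.53526.
The purchase adds 3170 billion of base, so ΔM = m × ΔMB = 6.53526 × (+3170) = 20716.7742 billion.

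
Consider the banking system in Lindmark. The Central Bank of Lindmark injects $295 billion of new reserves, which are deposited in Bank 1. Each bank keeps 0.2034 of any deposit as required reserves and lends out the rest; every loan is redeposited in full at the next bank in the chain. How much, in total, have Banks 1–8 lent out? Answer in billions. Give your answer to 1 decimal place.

$968.0 billion

Bank i lends (1 − rr)^i of the original deposit: Bank 1 lends 295·0.7966 = 234.9970, Bank 2 lends 295·0.7966² ≈ 187.1986, and so on.
Summing a geometric series: total = 295·[0.7966·(1 − 0.7966^8) / (1 − 0.7966)] ≈ 968.0027 billion.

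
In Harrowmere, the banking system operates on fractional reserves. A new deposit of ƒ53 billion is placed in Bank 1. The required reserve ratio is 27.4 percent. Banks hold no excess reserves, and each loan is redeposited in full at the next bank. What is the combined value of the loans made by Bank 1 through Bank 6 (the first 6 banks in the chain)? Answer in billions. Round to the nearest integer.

Bank i lends (1 − rr)^i of the original deposit: Bank 1 lends 53·0.7260 = 38.4780, Bank 2 lends 53·0.7260² ≈ 27.9350, and so on.
Summing a geometric series: total = 53·[0.7260·(1 − 0.7260^6) / (1 − 0.7260)] ≈ 119.8679 billion.

ƒ120 billion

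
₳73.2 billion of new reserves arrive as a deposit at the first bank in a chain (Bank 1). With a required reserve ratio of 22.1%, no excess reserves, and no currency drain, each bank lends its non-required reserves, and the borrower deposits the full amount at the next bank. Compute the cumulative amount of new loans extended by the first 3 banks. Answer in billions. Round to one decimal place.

Bank i lends (1 − rr)^i of the original deposit: Bank 1 lends 73.2·0.7790 = 57.0228, Bank 2 lends 73.2·0.7790² ≈ 44.4208, and so on.
Summing a geometric series: total = 73.2·[0.7790·(1 − 0.7790^3) / (1 − 0.7790)] ≈ 136.0473 billion.

₳136.0 billion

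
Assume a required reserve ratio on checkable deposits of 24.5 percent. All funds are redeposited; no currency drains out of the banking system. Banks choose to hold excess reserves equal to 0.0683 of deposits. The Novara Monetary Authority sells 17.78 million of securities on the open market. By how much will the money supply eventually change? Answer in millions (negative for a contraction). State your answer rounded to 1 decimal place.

The money multiplier is m = 1 / (rr + e) = 1 / (0.245 + 0.0683) ≈ 3.1918.
The sale removes 17.78 million of base, so ΔM = m × ΔMB = 3.1918 × (−17.78) ≈ -56.7502 million.

-56.8 million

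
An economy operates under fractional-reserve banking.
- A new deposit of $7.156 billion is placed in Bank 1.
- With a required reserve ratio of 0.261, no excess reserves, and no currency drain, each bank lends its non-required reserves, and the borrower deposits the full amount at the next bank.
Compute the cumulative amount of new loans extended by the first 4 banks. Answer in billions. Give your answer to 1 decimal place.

$14.2 billion

Bank i lends (1 − rr)^i of the original deposit: Bank 1 lends 7.156·0.7390 ≈ 5.2883, Bank 2 lends 7.156·0.7390² ≈ 3.9080, and so on.
Summing a geometric series: total = 7.156·[0.7390·(1 − 0.7390^4) / (1 − 0.7390)] ≈ 14.2186 billion.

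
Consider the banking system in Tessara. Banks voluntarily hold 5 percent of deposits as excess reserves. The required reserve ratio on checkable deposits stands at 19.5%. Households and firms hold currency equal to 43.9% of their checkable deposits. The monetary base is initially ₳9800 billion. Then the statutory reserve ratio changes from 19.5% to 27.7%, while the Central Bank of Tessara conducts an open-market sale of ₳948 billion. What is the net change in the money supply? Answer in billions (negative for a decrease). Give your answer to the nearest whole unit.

-3988 billion

Before: m₁ = (1 + 0.439) / (0.195 + 0.05 + 0.439) ≈ 2.10380, MB₁ = 9800, so M₁ = 2.10380 × 9800 = 20617.24 billion.
After: m₂ = (1 + 0.439) / (0.277 + 0.05 + 0.439) ≈ 1.87859, MB₂ = 9800 − 948 = 8852, so M₂ = 1.87859 × 8852 ≈ 16629.2787 billion.
ΔM = M₂ − M₁ = 16629.2787 − 20617.24 = -3987.9613 billion.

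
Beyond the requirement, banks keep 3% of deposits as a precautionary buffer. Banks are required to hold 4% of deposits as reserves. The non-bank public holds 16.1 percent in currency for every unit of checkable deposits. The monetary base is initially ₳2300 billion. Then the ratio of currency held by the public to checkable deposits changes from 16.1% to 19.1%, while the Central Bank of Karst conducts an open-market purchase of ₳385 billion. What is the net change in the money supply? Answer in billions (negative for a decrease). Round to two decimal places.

Before: m₁ = (1 + 0.161) / (0.04 + 0.03 + 0.161) ≈ 5.0259740, MB₁ = 2300, so M₁ = 5.0259740 × 2300 = 11559.7402 billion.
After: m₂ = (1 + 0.191) / (0.04 + 0.03 + 0.191) ≈ 4.5632184, MB₂ = 2300 + 385 = 2685, so M₂ = 4.5632184 × 2685 ≈ 12252.2414 billion.
ΔM = M₂ − M₁ = 12252.2414 − 11559.7402 = 692.5012 billion.

₳692.50 billion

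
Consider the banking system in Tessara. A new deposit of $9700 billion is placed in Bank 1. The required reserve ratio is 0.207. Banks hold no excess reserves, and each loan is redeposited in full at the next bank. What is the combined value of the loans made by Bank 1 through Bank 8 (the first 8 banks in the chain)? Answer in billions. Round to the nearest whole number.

Bank i lends (1 − rr)^i of the original deposit: Bank 1 lends 9700·0.7930 = 7692.1000, Bank 2 lends 9700·0.7930² = 6099.8353, and so on.
Summing a geometric series: total = 9700·[0.7930·(1 − 0.7930^8) / (1 − 0.7930)] ≈ 31348.7803 billion.

$31349 billion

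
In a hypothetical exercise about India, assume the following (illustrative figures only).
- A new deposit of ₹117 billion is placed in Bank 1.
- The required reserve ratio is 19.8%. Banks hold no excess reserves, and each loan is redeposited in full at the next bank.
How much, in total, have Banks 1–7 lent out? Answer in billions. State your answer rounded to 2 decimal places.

Bank i lends (1 − rr)^i of the original deposit: Bank 1 lends 117·0.8020 = 93.8340, Bank 2 lends 117·0.8020² ≈ 75.2549, and so on.
Summing a geometric series: total = 117·[0.8020·(1 − 0.8020^7) / (1 − 0.8020)] ≈ 372.7708 billion.

₹372.77 billion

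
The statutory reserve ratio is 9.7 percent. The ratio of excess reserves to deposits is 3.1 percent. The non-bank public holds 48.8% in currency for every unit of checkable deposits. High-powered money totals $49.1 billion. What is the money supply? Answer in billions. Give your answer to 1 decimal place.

$118.6 billion

The money multiplier is m = (1 + c) / (rr + e + c) = (1 + 0.488) / (0.097 + 0.031 + 0.488) ≈ 2.4156.
So M = m × MB = 2.4156 × 49.1 ≈ 118.606 billion.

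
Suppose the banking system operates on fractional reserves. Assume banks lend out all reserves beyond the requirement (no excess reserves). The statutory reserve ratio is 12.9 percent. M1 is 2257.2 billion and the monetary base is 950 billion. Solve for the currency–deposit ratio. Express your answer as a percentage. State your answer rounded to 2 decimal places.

Using m = M/MB = 2257.2/950 = 2.376000. From m = (1 + c)/(c + rr + e), rearranging gives 1 + c = m·(c + rr + e), so c·(1 − m) = m·(rr + e) − 1.
Hence c = [m·(rr + e) − 1]/(1 − m) = [2.376000 × (0.129 + 0) − 1] / (1 − 2.376000) ≈ 0.503994.

50.40%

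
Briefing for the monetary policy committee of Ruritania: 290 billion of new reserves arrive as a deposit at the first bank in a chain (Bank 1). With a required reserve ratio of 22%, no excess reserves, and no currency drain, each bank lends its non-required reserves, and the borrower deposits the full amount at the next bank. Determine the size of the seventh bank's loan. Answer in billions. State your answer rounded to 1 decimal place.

50.9 billion

Each bank lends a fraction (1 − rr) = 0.7800 of the deposit it receives, so Bank 7 receives 290·0.7800^6 and lends 290·0.7800^7 ≈ 50.9401 billion.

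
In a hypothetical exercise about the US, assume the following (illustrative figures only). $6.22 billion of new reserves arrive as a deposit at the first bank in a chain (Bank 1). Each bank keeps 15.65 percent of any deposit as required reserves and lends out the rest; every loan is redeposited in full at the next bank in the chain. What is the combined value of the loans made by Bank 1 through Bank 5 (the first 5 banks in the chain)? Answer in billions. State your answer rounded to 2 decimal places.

Bank i lends (1 − rr)^i of the original deposit: Bank 1 lends 6.22·0.8435 ≈ 5.2466, Bank 2 lends 6.22·0.8435² ≈ 4.4255, and so on.
Summing a geometric series: total = 6.22·[0.8435·(1 − 0.8435^5) / (1 − 0.8435)] ≈ 19.2096 billion.

$19.21 billion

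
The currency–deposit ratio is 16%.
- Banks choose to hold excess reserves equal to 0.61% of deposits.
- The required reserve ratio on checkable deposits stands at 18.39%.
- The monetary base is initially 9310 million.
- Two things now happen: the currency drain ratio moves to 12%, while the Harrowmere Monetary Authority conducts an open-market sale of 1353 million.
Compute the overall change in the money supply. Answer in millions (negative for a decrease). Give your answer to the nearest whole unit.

-2108 million

Before: m₁ = (1 + 0.16) / (0.1839 + 0.0061 + 0.16) ≈ 3.31429, MB₁ = 9310, so M₁ = 3.31429 × 9310 = 30856.0399 million.
After: m₂ = (1 + 0.12) / (0.1839 + 0.0061 + 0.12) ≈ 3.61290, MB₂ = 9310 − 1353 = 7957, so M₂ = 3.61290 × 7957 = 28747.8453 million.
ΔM = M₂ − M₁ = 28747.8453 − 30856.0399 = -2108.1946 million.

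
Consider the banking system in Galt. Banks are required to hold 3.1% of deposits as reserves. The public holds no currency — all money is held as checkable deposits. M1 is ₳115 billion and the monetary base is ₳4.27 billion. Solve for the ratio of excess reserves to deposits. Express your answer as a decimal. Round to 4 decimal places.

Using m = M/MB = 115/4.27 ≈ 26.932084. Since m = (1 + c)/(c + rr + e), the denominator satisfies c + rr + e = (1 + c)/m = (1 + 0) / 26.932084 ≈ 0.037130.
With c = 0 and rr = 0.031, the ratio of excess reserves to deposits is 0.037130 − 0 − 0.031 = 0.00613.

0.0061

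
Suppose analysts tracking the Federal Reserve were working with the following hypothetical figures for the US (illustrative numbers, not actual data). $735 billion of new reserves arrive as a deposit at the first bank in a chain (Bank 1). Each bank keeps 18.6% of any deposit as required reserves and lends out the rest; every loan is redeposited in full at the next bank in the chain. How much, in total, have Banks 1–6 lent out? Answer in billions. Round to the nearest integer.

$2281 billion

Bank i lends (1 − rr)^i of the original deposit: Bank 1 lends 735·0.8140 = 598.2900, Bank 2 lends 735·0.8140² ≈ 487.0081, and so on.
Summing a geometric series: total = 735·[0.8140·(1 − 0.8140^6) / (1 − 0.8140)] ≈ 2280.8944 billion.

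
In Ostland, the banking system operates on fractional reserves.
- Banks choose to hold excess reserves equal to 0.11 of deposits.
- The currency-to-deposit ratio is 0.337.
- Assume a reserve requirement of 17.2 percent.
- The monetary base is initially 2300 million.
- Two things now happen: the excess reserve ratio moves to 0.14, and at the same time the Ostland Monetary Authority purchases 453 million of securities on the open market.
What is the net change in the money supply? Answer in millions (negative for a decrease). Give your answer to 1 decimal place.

Before: m₁ = (1 + 0.337) / (0.172 + 0.11 + 0.337) ≈ 2.159935, MB₁ = 2300, so M₁ = 2.159935 × 2300 = 4967.8505 million.
After: m₂ = (1 + 0.337) / (0.172 + 0.14 + 0.337) ≈ 2.060092, MB₂ = 2300 + 453 = 2753, so M₂ = 2.060092 × 2753 ≈ 5671.4333 million.
ΔM = M₂ − M₁ = 5671.4333 − 4967.8505 = 703.5828 million.

703.6 million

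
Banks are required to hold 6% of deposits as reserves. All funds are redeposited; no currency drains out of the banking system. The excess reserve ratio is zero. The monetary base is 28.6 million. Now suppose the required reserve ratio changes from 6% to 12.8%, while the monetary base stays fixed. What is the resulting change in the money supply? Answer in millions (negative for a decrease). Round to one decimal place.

-253.2 million

Initially m₁ = 1 / (0.06) ≈ 16.6667, so M₁ = 16.6667 × 28.6 ≈ 476.6676 million.
After the change m₂ = 1 / (0.128) = 7.8125, so M₂ = 7.8125 × 28.6 = 223.4375 million.
ΔM = M₂ − M₁ = 223.4375 − 476.6676 = -253.2301 million.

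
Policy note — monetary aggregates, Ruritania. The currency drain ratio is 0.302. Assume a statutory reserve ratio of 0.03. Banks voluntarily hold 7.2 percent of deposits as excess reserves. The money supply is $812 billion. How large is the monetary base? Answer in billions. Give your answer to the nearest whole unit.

$252 billion

The money multiplier is m = (1 + c) / (rr + e + c) = (1 + 0.302) / (0.03 + 0.072 + 0.302) ≈ 3.2228.
MB = M / m = 812 / 3.2228 ≈ 251.9548 billion.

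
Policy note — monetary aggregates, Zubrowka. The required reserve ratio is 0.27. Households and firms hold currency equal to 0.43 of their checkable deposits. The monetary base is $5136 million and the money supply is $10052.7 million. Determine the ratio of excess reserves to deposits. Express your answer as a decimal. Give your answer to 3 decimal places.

Using m = M/MB = 10052.7/5136 ≈ 1.957301. Since m = (1 + c)/(c + rr + e), the denominator satisfies c + rr + e = (1 + c)/m = (1 + 0.43) / 1.957301 ≈ 0.730598.
With c = 0.43 and rr = 0.27, the ratio of excess reserves to deposits is 0.730598 − 0.43 − 0.27 = 0.030598.

0.031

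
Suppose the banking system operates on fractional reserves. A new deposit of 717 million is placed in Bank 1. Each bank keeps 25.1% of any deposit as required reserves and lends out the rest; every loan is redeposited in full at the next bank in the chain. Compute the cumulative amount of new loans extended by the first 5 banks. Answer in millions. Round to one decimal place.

1635.2 million

Bank i lends (1 − rr)^i of the original deposit: Bank 1 lends 717·0.7490 = 537.0330, Bank 2 lends 717·0.7490² ≈ 402.2377, and so on.
Summing a geometric series: total = 717·[0.7490·(1 − 0.7490^5) / (1 − 0.7490)] ≈ 1635.2187 million.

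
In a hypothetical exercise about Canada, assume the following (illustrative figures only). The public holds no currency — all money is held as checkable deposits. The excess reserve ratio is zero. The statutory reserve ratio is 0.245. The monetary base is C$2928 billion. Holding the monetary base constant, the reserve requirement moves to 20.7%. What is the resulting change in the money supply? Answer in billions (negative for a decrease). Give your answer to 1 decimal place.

Initially m₁ = 1 / (0.245) ≈ 4.081633, so M₁ = 4.081633 × 2928 ≈ 11951.0214 billion.
After the change m₂ = 1 / (0.207) ≈ 4.830918, so M₂ = 4.830918 × 2928 ≈ 14144.9279 billion.
ΔM = M₂ − M₁ = 14144.9279 − 11951.0214 = 2193.9065 billion.

C$2193.9 billion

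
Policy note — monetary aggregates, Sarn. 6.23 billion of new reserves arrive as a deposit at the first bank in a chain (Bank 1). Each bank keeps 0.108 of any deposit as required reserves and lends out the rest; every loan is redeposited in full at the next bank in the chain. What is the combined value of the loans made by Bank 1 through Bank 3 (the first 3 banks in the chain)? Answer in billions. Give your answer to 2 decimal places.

14.94 billion

Bank i lends (1 − rr)^i of the original deposit: Bank 1 lends 6.23·0.8920 ≈ 5.5572, Bank 2 lends 6.23·0.8920² ≈ 4.9570, and so on.
Summing a geometric series: total = 6.23·[0.8920·(1 − 0.8920^3) / (1 − 0.8920)] ≈ 14.9358 billion.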